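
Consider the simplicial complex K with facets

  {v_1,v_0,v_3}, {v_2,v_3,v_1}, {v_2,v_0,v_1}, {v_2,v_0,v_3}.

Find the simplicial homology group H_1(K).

K has 4 vertices, 6 edges, 4 triangles.
rank ∂_1 = 3, rank ∂_2 = 3 ⇒ b_1 = 6 − 3 − 3 = 0; all invariant factors of ∂_2 are 1 so no torsion. So H_1 = 0.

H_1 ≅ 0.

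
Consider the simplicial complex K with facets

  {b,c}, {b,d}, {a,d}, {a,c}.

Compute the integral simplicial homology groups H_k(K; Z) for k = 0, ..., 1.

Order the vertices as a < b < c < d. Listing each simplex with vertices in this order, K has dimension 1 with simplices:

  0-simplices (4): a, b, c, d
  1-simplices (4): ac, ad, bc, bd

Hence C_0 ≅ Z^4, C_1 ≅ Z^4.

Boundary ∂_1: C_1 → C_0 is given by ∂[p,q] = [q] − [p]. For instance
  ∂ac = c − a.
This gives a 4×4 integer matrix of rank 3; reducing to Smith normal form yields diagonal entries (1,1,1).

Reading off H_k = ker ∂_k / im ∂_{k+1}:

  H_0: rank C_0 − rank ∂_1 = 4 − 3 = 1, and the invariant factors of ∂_1 are all 1, so H_0 ≅ Z.
  H_1: rank ker ∂_1 − rank ∂_2 = (4 − 3) − 0 = 1, and there is no ∂_2, so H_1 ≅ Z.

H_0 ≅ Z,  H_1 ≅ Z.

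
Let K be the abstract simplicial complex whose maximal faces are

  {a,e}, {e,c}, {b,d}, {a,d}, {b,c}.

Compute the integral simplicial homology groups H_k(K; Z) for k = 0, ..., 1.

Order the vertices as a < b < c < d < e. Listing each simplex with vertices in this order, K has dimension 1 with simplices:

  0-simplices (5): a, b, c, d, e
  1-simplices (5): ad, ae, bc, bd, ce

so the chain groups are C_0 ≅ Z^5, C_1 ≅ Z^5.

∂_1: C_1 → C_0 is given by ∂[p,q] = [q] − [p]. For instance
  ∂ad = d − a.
The 5×5 boundary matrix has rank 4 and Smith normal form diag(1,1,1,1).

Reading off H_k = ker ∂_k / im ∂_{k+1}:

  H_0: rank C_0 − rank ∂_1 = 5 − 4 = 1, and the invariant factors of ∂_1 are all 1, so H_0 = Z.
  H_1: rank ker ∂_1 − rank ∂_2 = (5 − 4) − 0 = 1, and there is no ∂_2, so H_1 = Z.

As a check, the Euler characteristic is 5 − 5 = 0, which agrees with 1 − 1 = 0.

H_0 = Z,  H_1 = Z.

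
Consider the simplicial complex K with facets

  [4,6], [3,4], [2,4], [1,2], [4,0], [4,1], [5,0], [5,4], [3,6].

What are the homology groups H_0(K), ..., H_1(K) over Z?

K has 7 vertices, 9 edges.
rank ∂_0 = 0, rank ∂_1 = 6 ⇒ b_0 = 7 − 0 − 6 = 1; all invariant factors of ∂_1 are 1 so no torsion. So H_0 = Z.
rank ∂_1 = 6, rank ∂_2 = 0 ⇒ b_1 = 9 − 6 − 0 = 3. So H_1 = Z^3.

H_0 ≅ Z,  H_1 ≅ Z^3.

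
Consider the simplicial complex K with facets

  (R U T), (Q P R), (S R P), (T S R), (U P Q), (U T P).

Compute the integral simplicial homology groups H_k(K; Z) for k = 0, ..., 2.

H_0 = Z,  H_1 = Z,  H_2 = 0.

We work with the vertex ordering P < Q < R < S < T < U. The simplices of K, each written with vertices in increasing order, are:

  0-simplices (6): P, Q, R, S, T, U
  1-simplices (12): PQ, PR, PS, PT, PU, QR, QU, RS, RT, RU, ST, TU
  2-simplices (6): PQR, PQU, PRS, PTU, RST, RTU

giving chain groups C_0 ≅ Z^6, C_1 ≅ Z^12, C_2 ≅ Z^6.

Boundary ∂_1: C_1 → C_0 is given by ∂[p,q] = [q] − [p]. For instance
  ∂ST = T − S.
The resulting 6×12 matrix has rank 5, and its Smith normal form has invariant factors (1,1,1,1,1).

Boundary ∂_2: C_2 → C_1 maps a triangle to the signed sum of its edges. For instance
  ∂RST = ST − RT + RS,
  ∂PQR = QR − PR + PQ.
The 12×6 boundary matrix has rank 6 and Smith normal form diag(1,1,1,1,1,1).

Now H_k = ker ∂_k / im ∂_{k+1}, so:

  H_0: rank C_0 − rank ∂_1 = 6 − 5 = 1, and the invariant factors of ∂_1 are all 1, so H_0 ≅ Z.
  H_1: rank ker ∂_1 − rank ∂_2 = (12 − 5) − 6 = 1, and the invariant factors of ∂_2 are all 1, so H_1 ≅ Z.
  H_2: rank ker ∂_2 − rank ∂_3 = (6 − 6) − 0 = 0, and there is no ∂_3, so H_2 ≅ 0.

(K is a triangulation of the cylinder S^1 x I.)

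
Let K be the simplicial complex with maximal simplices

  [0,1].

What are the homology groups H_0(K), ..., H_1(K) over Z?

Fix the vertex order 0 < 1 and write every simplex with vertices in increasing order. Then dim K = 1 and the simplices of K are:

  0-simplices (2): [0], [1]
  1-simplices (1): [0,1]

so the chain groups are C_0 ≅ Z^2, C_1 ≅ Z^1.

Boundary ∂_1: C_1 → C_0 sends each edge [p,q] (with p < q) to q − p. For instance
  ∂[0,1] = [1] − [0].
As a 2×1 matrix over Z this has rank 1, with invariant factors (1).

From H_k ≅ ker(∂_k) / im(∂_{k+1}) we obtain:

  H_0: rank C_0 − rank ∂_1 = 2 − 1 = 1, and the invariant factors of ∂_1 are all 1, so H_0 ≅ Z.
  H_1: rank ker ∂_1 − rank ∂_2 = (1 − 1) − 0 = 0, and there is no ∂_2, so H_1 ≅ 0.

As a check, the Euler characteristic is 2 − 1 = 1, which agrees with 1 − 0 = 1.

H_0 = Z,  H_1 = 0.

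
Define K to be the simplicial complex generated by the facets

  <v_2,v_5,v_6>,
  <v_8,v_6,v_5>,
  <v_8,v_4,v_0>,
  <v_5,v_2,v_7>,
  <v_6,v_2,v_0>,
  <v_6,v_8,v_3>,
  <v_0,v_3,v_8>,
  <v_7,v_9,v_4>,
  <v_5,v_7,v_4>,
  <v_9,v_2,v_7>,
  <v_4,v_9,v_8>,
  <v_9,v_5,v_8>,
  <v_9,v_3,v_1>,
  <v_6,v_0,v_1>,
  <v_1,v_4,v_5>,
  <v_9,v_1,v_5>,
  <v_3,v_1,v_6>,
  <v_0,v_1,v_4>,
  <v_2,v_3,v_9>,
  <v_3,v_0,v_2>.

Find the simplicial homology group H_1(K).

H_1 = Z ⊕ Z/2.

K has 10 vertices, 30 edges, 20 triangles.
rank ∂_1 = 9, rank ∂_2 = 20 ⇒ b_1 = 30 − 9 − 20 = 1; ∂_2 has invariant factor(s) [2] giving torsion. So H_1 ≅ Z ⊕ Z/2.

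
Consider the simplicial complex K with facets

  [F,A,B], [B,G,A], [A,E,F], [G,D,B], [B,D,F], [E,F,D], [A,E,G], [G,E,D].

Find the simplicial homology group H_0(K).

K has 6 vertices, 12 edges, 8 triangles.
rank ∂_0 = 0, rank ∂_1 = 5 ⇒ b_0 = 6 − 0 − 5 = 1; all invariant factors of ∂_1 are 1 so no torsion. So H_0 ≅ Z.

H_0 ≅ Z.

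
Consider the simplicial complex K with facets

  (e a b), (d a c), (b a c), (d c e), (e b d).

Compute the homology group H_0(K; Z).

K has 5 vertices, 10 edges, 5 triangles.
rank ∂_0 = 0, rank ∂_1 = 4 ⇒ b_0 = 5 − 0 − 4 = 1; all invariant factors of ∂_1 are 1 so no torsion. So H_0 ≅ Z.

H_0 = Z.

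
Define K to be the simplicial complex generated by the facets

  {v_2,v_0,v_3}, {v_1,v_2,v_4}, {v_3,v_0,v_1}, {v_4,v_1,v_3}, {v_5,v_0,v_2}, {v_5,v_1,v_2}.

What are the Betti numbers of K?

Fix the vertex order v_0 < v_1 < v_2 < v_3 < v_4 < v_5 and write every simplex with vertices in increasing order. Then dim K = 2 and the simplices of K are:

  0-simplices (6): [v_0], [v_1], [v_2], [v_3], [v_4], [v_5]
  1-simplices (12): [v_0,v_1], [v_0,v_2], [v_0,v_3], [v_0,v_5], [v_1,v_2], [v_1,v_3], [v_1,v_4], [v_1,v_5], [v_2,v_3], [v_2,v_4], [v_2,v_5], [v_3,v_4]
  2-simplices (6): [v_0,v_1,v_3], [v_0,v_2,v_3], [v_0,v_2,v_5], [v_1,v_2,v_4], [v_1,v_2,v_5], [v_1,v_3,v_4]

Hence C_0 ≅ Z^6, C_1 ≅ Z^12, C_2 ≅ Z^6.

∂_1: C_1 → C_0 maps an edge to its endpoints' difference, ∂[p,q] = q − p.
As a 6×12 matrix over Z this has rank 5, with invariant factors (1,1,1,1,1).

The boundary map ∂_2: C_2 → C_1 sends each 2-simplex [p,q,r] to [q,r] − [p,r] + [p,q]. For instance
  ∂[v_0,v_2,v_3] = [v_2,v_3] − [v_0,v_3] + [v_0,v_2],
  ∂[v_0,v_2,v_5] = [v_2,v_5] − [v_0,v_5] + [v_0,v_2].
This gives a 12×6 integer matrix of rank 6; reducing to Smith normal form yields diagonal entries (1,1,1,1,1,1).

Now H_k = ker ∂_k / im ∂_{k+1}, so:

  H_0: rank C_0 − rank ∂_1 = 6 − 5 = 1, and the invariant factors of ∂_1 are all 1, so H_0 = Z.
  H_1: rank ker ∂_1 − rank ∂_2 = (12 − 5) − 6 = 1, and the invariant factors of ∂_2 are all 1, so H_1 = Z.
  H_2: rank ker ∂_2 − rank ∂_3 = (6 − 6) − 0 = 0, and there is no ∂_3, so H_2 = 0.

As a check, the Euler characteristic is 6 − 12 + 6 = 0, which agrees with 1 − 1 + 0 = 0.
(K is a triangulation of the cylinder S^1 x I.)

Hence the Betti numbers are b_0 = 1, b_1 = 1, b_2 = 0.

b_0 = 1, b_1 = 1, b_2 = 0.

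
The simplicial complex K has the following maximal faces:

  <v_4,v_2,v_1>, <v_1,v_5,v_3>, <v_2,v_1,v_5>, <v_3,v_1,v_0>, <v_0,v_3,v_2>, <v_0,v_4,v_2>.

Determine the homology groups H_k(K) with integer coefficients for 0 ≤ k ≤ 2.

Order the vertices as v_0 < v_1 < v_2 < v_3 < v_4 < v_5. Listing each simplex with vertices in this order, K has dimension 2 with simplices:

  0-simplices (6): [v_0], [v_1], [v_2], [v_3], [v_4], [v_5]
  1-simplices (12): [v_0,v_1], [v_0,v_2], [v_0,v_3], [v_0,v_4], [v_1,v_2], [v_1,v_3], [v_1,v_4], [v_1,v_5], [v_2,v_3], [v_2,v_4], [v_2,v_5], [v_3,v_5]
  2-simplices (6): [v_0,v_1,v_3], [v_0,v_2,v_3], [v_0,v_2,v_4], [v_1,v_2,v_4], [v_1,v_2,v_5], [v_1,v_3,v_5]

giving chain groups C_0 ≅ Z^6, C_1 ≅ Z^12, C_2 ≅ Z^6.

∂_1: C_1 → C_0 maps an edge to its endpoints' difference, ∂[p,q] = q − p. For instance
  ∂[v_2,v_3] = [v_3] − [v_2].
The resulting 6×12 matrix has rank 5, and its Smith normal form has invariant factors (1,1,1,1,1).

The boundary map ∂_2: C_2 → C_1 sends each 2-simplex [p,q,r] to [q,r] − [p,r] + [p,q]. For instance
  ∂[v_1,v_3,v_5] = [v_3,v_5] − [v_1,v_5] + [v_1,v_3],
  ∂[v_0,v_2,v_4] = [v_2,v_4] − [v_0,v_4] + [v_0,v_2].
The resulting 12×6 matrix has rank 6, and its Smith normal form has invariant factors (1,1,1,1,1,1).

From H_k ≅ ker(∂_k) / im(∂_{k+1}) we obtain:

  H_0: rank C_0 − rank ∂_1 = 6 − 5 = 1, and the invariant factors of ∂_1 are all 1, so H_0 = Z.
  H_1: rank ker ∂_1 − rank ∂_2 = (12 − 5) − 6 = 1, and the invariant factors of ∂_2 are all 1, so H_1 = Z.
  H_2: rank ker ∂_2 − rank ∂_3 = (6 − 6) − 0 = 0, and there is no ∂_3, so H_2 = 0.

As a check, the Euler characteristic is 6 − 12 + 6 = 0, which agrees with 1 − 1 + 0 = 0.

H_0 ≅ Z,  H_1 ≅ Z,  H_2 = 0.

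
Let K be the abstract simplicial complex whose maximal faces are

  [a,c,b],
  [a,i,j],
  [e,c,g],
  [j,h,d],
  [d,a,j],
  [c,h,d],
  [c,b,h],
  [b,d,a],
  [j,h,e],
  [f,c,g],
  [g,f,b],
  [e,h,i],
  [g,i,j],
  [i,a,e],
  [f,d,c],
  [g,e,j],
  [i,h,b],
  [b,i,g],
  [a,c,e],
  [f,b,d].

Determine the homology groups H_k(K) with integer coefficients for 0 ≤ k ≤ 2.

H_0 = Z,  H_1 = Z × Z/2,  H_2 = 0.

We work with the vertex ordering a < b < c < d < e < f < g < h < i < j. The simplices of K, each written with vertices in increasing order, are:

  0-simplices (10): a, b, c, d, e, f, g, h, i, j
  1-simplices (30): ab, ac, ad, ae, ai, aj, bc, bd, bf, bg, bh, bi, cd, ce, cf, cg, ch, df, dh, dj, eg, eh, ei, ej, fg, gi, gj, hi, hj, ij
  2-simplices (20): abc, abd, ace, adj, aei, aij, bch, bdf, bfg, bgi, bhi, cdf, cdh, ceg, cfg, dhj, egj, ehi, ehj, gij

giving chain groups C_0 ≅ Z^10, C_1 ≅ Z^30, C_2 ≅ Z^20.

∂_1: C_1 → C_0 sends each edge [p,q] (with p < q) to q − p. For instance
  ∂bd = d − b.
As a 10×30 matrix over Z this has rank 9, with invariant factors (1,1,1,1,1,1,1,1,1).

∂_2: C_2 → C_1 sends each 2-simplex [p,q,r] to [q,r] − [p,r] + [p,q]. For instance
  ∂cdf = df − cf + cd,
  ∂adj = dj − aj + ad.
The resulting 30×20 matrix has rank 20, and its Smith normal form has invariant factors (1,1,1,1,1,1,1,1,1,1,1,1,1,1,1,1,1,1,1,2).

Reading off H_k = ker ∂_k / im ∂_{k+1}:

  H_0: rank C_0 − rank ∂_1 = 10 − 9 = 1, and the invariant factors of ∂_1 are all 1, so H_0 = Z.
  H_1: rank ker ∂_1 − rank ∂_2 = (30 − 9) − 20 = 1, and ∂_2 has invariant factor 2 > 1, so H_1 = Z × Z/2.
  H_2: rank ker ∂_2 − rank ∂_3 = (20 − 20) − 0 = 0, and there is no ∂_3, so H_2 = 0.

As a check, the Euler characteristic is 10 − 30 + 20 = 0, which agrees with 1 − 1 + 0 = 0.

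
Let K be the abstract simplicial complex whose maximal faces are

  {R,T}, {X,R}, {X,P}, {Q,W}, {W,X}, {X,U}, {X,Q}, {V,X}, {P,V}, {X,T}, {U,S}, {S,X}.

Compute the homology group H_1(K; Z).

K has 9 vertices, 12 edges.
rank ∂_1 = 8, rank ∂_2 = 0 ⇒ b_1 = 12 − 8 − 0 = 4. So H_1 ≅ Z^4.

H_1 = Z^4.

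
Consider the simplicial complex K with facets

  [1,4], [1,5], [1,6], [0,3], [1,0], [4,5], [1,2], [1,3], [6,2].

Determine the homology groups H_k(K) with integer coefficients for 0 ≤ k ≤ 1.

Fix the vertex order 0 < 1 < 2 < 3 < 4 < 5 < 6 and write every simplex with vertices in increasing order. Then dim K = 1 and the simplices of K are:

  0-simplices (7): [0], [1], [2], [3], [4], [5], [6]
  1-simplices (9): [0,1], [0,3], [1,2], [1,3], [1,4], [1,5], [1,6], [2,6], [4,5]

Hence C_0 ≅ Z^7, C_1 ≅ Z^9.

The boundary map ∂_1: C_1 → C_0 maps an edge to its endpoints' difference, ∂[p,q] = q − p.
The 7×9 boundary matrix has rank 6 and Smith normal form diag(1,1,1,1,1,1).

From H_k ≅ ker(∂_k) / im(∂_{k+1}) we obtain:

  H_0: rank C_0 − rank ∂_1 = 7 − 6 = 1, and the invariant factors of ∂_1 are all 1, so H_0 = Z.
  H_1: rank ker ∂_1 − rank ∂_2 = (9 − 6) − 0 = 3, and there is no ∂_2, so H_1 = Z^3.

(K is a triangulation of a wedge of 3 circles.)

H_0 ≅ Z,  H_1 ≅ Z^3.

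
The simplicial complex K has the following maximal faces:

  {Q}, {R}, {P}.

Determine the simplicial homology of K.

Order the vertices as P < Q < R. Listing each simplex with vertices in this order, K has dimension 0 with simplices:

  0-simplices (3): P, Q, R

giving chain groups C_0 ≅ Z^3.

Reading off H_k = ker ∂_k / im ∂_{k+1}:

  H_0: rank C_0 − rank ∂_1 = 3 − 0 = 3, and there is no ∂_1, so H_0 = Z^3.

(K is a triangulation of a set of 3 points.)

H_0 ≅ Z^3.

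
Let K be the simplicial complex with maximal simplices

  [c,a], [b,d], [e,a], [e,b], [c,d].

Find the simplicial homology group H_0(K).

Fix the vertex order a < b < c < d < e and write every simplex with vertices in increasing order. Then dim K = 1 and the simplices of K are:

  0-simplices (5): a, b, c, d, e
  1-simplices (5): ac, ae, bd, be, cd

so the chain groups are C_0 ≅ Z^5, C_1 ≅ Z^5.

∂_1: C_1 → C_0 maps an edge to its endpoints' difference, ∂[p,q] = q − p. For instance
  ∂cd = d − c.
As a 5×5 matrix over Z this has rank 4, with invariant factors (1,1,1,1).

Computing H_k = (kernel of ∂_k) / (image of ∂_{k+1}):

  H_0: rank C_0 − rank ∂_1 = 5 − 4 = 1, and the invariant factors of ∂_1 are all 1, so H_0 ≅ Z.

H_0 = Z.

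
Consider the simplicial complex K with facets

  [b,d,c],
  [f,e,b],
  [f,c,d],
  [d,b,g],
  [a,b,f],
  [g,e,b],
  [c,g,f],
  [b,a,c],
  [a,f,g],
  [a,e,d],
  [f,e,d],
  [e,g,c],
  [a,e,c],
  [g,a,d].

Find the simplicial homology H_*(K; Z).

H_0 ≅ Z,  H_1 ≅ Z^2,  H_2 ≅ Z.

Fix the vertex order a < b < c < d < e < f < g and write every simplex with vertices in increasing order. Then dim K = 2 and the simplices of K are:

  0-simplices (7): a, b, c, d, e, f, g
  1-simplices (21): ab, ac, ad, ae, af, ag, bc, bd, be, bf, bg, cd, ce, cf, cg, de, df, dg, ef, eg, fg
  2-simplices (14): abc, abf, ace, ade, adg, afg, bcd, bdg, bef, beg, cdf, ceg, cfg, def

giving chain groups C_0 ≅ Z^7, C_1 ≅ Z^21, C_2 ≅ Z^14.

Boundary ∂_1: C_1 → C_0 sends each edge [p,q] (with p < q) to q − p. For instance
  ∂fg = g − f.
This gives a 7×21 integer matrix of rank 6; reducing to Smith normal form yields diagonal entries (1,1,1,1,1,1).

∂_2: C_2 → C_1 acts by ∂[p,q,r] = [q,r] − [p,r] + [p,q]. For instance
  ∂ceg = eg − cg + ce,
  ∂abc = bc − ac + ab.
The resulting 21×14 matrix has rank 13, and its Smith normal form has invariant factors (1,1,1,1,1,1,1,1,1,1,1,1,1).

Reading off H_k = ker ∂_k / im ∂_{k+1}:

  H_0: rank C_0 − rank ∂_1 = 7 − 6 = 1, and the invariant factors of ∂_1 are all 1, so H_0 ≅ Z.
  H_1: rank ker ∂_1 − rank ∂_2 = (21 − 6) − 13 = 2, and the invariant factors of ∂_2 are all 1, so H_1 ≅ Z^2.
  H_2: rank ker ∂_2 − rank ∂_3 = (14 − 13) − 0 = 1, and there is no ∂_3, so H_2 ≅ Z.

As a check, the Euler characteristic is 7 − 21 + 14 = 0, which agrees with 1 − 2 + 1 = 0.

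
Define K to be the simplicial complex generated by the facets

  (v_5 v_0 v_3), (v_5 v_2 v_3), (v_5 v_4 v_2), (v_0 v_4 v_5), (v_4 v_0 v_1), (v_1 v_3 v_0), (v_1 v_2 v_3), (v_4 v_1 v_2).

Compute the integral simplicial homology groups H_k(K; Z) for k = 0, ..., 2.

K has 6 vertices, 12 edges, 8 triangles.
rank ∂_0 = 0, rank ∂_1 = 5 ⇒ b_0 = 6 − 0 − 5 = 1; all invariant factors of ∂_1 are 1 so no torsion. So H_0 = Z.
rank ∂_1 = 5, rank ∂_2 = 7 ⇒ b_1 = 12 − 5 − 7 = 0; all invariant factors of ∂_2 are 1 so no torsion. So H_1 = 0.
rank ∂_2 = 7, rank ∂_3 = 0 ⇒ b_2 = 8 − 7 − 0 = 1. So H_2 = Z.

H_0 = Z,  H_1 = 0,  H_2 = Z.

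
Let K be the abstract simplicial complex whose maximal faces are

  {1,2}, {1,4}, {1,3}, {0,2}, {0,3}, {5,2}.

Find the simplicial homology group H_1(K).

H_1 = Z.

K has 6 vertices, 6 edges.
rank ∂_1 = 5, rank ∂_2 = 0 ⇒ b_1 = 6 − 5 − 0 = 1. So H_1 = Z.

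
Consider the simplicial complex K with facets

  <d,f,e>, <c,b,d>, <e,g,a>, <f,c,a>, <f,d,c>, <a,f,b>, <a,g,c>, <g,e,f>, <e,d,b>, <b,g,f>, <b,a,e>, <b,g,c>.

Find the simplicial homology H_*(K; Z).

H_0 = Z,  H_1 = Z/2Z,  H_2 = 0.

We work with the vertex ordering a < b < c < d < e < f < g. The simplices of K, each written with vertices in increasing order, are:

  0-simplices (7): a, b, c, d, e, f, g
  1-simplices (18): ab, ac, ae, af, ag, bc, bd, be, bf, bg, cd, cf, cg, de, df, ef, eg, fg
  2-simplices (12): abe, abf, acf, acg, aeg, bcd, bcg, bde, bfg, cdf, def, efg

Hence C_0 ≅ Z^7, C_1 ≅ Z^18, C_2 ≅ Z^12.

The boundary map ∂_1: C_1 → C_0 sends each edge [p,q] (with p < q) to q − p.
The resulting 7×18 matrix has rank 6, and its Smith normal form has invariant factors (1,1,1,1,1,1).

∂_2: C_2 → C_1 sends each 2-simplex [p,q,r] to [q,r] − [p,r] + [p,q]. For instance
  ∂bcd = cd − bd + bc,
  ∂def = ef − df + de.
The 18×12 boundary matrix has rank 12 and Smith normal form diag(1,1,1,1,1,1,1,1,1,1,1,2).

From H_k ≅ ker(∂_k) / im(∂_{k+1}) we obtain:

  H_0: rank C_0 − rank ∂_1 = 7 − 6 = 1, and the invariant factors of ∂_1 are all 1, so H_0 ≅ Z.
  H_1: rank ker ∂_1 − rank ∂_2 = (18 − 6) − 12 = 0, and ∂_2 has invariant factor 2 > 1, so H_1 ≅ Z/2Z.
  H_2: rank ker ∂_2 − rank ∂_3 = (12 − 12) − 0 = 0, and there is no ∂_3, so H_2 ≅ 0.

As a check, the Euler characteristic is 7 − 18 + 12 = 1, which agrees with 1 − 0 + 0 = 1.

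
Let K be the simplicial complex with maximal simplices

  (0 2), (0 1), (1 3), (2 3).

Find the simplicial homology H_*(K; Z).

Fix the vertex order 0 < 1 < 2 < 3 and write every simplex with vertices in increasing order. Then dim K = 1 and the simplices of K are:

  0-simplices (4): [0], [1], [2], [3]
  1-simplices (4): [0,1], [0,2], [1,3], [2,3]

Hence C_0 ≅ Z^4, C_1 ≅ Z^4.

Boundary ∂_1: C_1 → C_0 sends each edge [p,q] (with p < q) to q − p. For instance
  ∂[0,2] = [2] − [0].
The resulting 4×4 matrix has rank 3, and its Smith normal form has invariant factors (1,1,1).

Now H_k = ker ∂_k / im ∂_{k+1}, so:

  H_0: rank C_0 − rank ∂_1 = 4 − 3 = 1, and the invariant factors of ∂_1 are all 1, so H_0 = Z.
  H_1: rank ker ∂_1 − rank ∂_2 = (4 − 3) − 0 = 1, and there is no ∂_2, so H_1 = Z.

H_0 ≅ Z,  H_1 ≅ Z.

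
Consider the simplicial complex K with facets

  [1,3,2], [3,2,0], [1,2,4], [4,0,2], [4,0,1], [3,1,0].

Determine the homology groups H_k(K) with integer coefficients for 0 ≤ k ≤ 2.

Fix the vertex order 0 < 1 < 2 < 3 < 4 and write every simplex with vertices in increasing order. Then dim K = 2 and the simplices of K are:

  0-simplices (5): [0], [1], [2], [3], [4]
  1-simplices (9): [0,1], [0,2], [0,3], [0,4], [1,2], [1,3], [1,4], [2,3], [2,4]
  2-simplices (6): [0,1,3], [0,1,4], [0,2,3], [0,2,4], [1,2,3], [1,2,4]

giving chain groups C_0 ≅ Z^5, C_1 ≅ Z^9, C_2 ≅ Z^6.

The boundary map ∂_1: C_1 → C_0 sends each edge [p,q] (with p < q) to q − p.
This gives a 5×9 integer matrix of rank 4; reducing to Smith normal form yields diagonal entries (1,1,1,1).

The boundary map ∂_2: C_2 → C_1 acts by ∂[p,q,r] = [q,r] − [p,r] + [p,q]. For instance
  ∂[0,1,3] = [1,3] − [0,3] + [0,1],
  ∂[1,2,4] = [2,4] − [1,4] + [1,2].
This gives a 9×6 integer matrix of rank 5; reducing to Smith normal form yields diagonal entries (1,1,1,1,1).

Reading off H_k = ker ∂_k / im ∂_{k+1}:

  H_0: rank C_0 − rank ∂_1 = 5 − 4 = 1, and the invariant factors of ∂_1 are all 1, so H_0 ≅ Z.
  H_1: rank ker ∂_1 − rank ∂_2 = (9 − 4) − 5 = 0, and the invariant factors of ∂_2 are all 1, so H_1 ≅ 0.
  H_2: rank ker ∂_2 − rank ∂_3 = (6 − 5) − 0 = 1, and there is no ∂_3, so H_2 ≅ Z.

As a check, the Euler characteristic is 5 − 9 + 6 = 2, which agrees with 1 − 0 + 1 = 2.

H_0 = Z,  H_1 = 0,  H_2 = Z.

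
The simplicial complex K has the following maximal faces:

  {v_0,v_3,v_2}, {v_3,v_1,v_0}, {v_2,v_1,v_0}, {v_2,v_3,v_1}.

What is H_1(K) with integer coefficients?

H_1 ≅ 0.

Take the total order v_0 < v_1 < v_2 < v_3 on the vertex set. Then K (dimension 2) consists of the simplices:

  0-simplices (4): [v_0], [v_1], [v_2], [v_3]
  1-simplices (6): [v_0,v_1], [v_0,v_2], [v_0,v_3], [v_1,v_2], [v_1,v_3], [v_2,v_3]
  2-simplices (4): [v_0,v_1,v_2], [v_0,v_1,v_3], [v_0,v_2,v_3], [v_1,v_2,v_3]

so the chain groups are C_0 ≅ Z^4, C_1 ≅ Z^6, C_2 ≅ Z^4.

∂_1: C_1 → C_0 sends each edge [p,q] (with p < q) to q − p. For instance
  ∂[v_0,v_2] = [v_2] − [v_0].
This gives a 4×6 integer matrix of rank 3; reducing to Smith normal form yields diagonal entries (1,1,1).

The boundary map ∂_2: C_2 → C_1 sends each 2-simplex [p,q,r] to [q,r] − [p,r] + [p,q]. For instance
  ∂[v_0,v_1,v_3] = [v_1,v_3] − [v_0,v_3] + [v_0,v_1],
  ∂[v_1,v_2,v_3] = [v_2,v_3] − [v_1,v_3] + [v_1,v_2].
As a 6×4 matrix over Z this has rank 3, with invariant factors (1,1,1).

Now H_k = ker ∂_k / im ∂_{k+1}, so:

  H_1: rank ker ∂_1 − rank ∂_2 = (6 − 3) − 3 = 0, and the invariant factors of ∂_2 are all 1, so H_1 ≅ 0.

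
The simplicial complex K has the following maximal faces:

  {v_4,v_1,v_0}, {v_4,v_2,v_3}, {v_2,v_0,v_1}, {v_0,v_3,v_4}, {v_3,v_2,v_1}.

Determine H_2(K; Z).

H_2 = 0.

We work with the vertex ordering v_0 < v_1 < v_2 < v_3 < v_4. The simplices of K, each written with vertices in increasing order, are:

  0-simplices (5): [v_0], [v_1], [v_2], [v_3], [v_4]
  1-simplices (10): [v_0,v_1], [v_0,v_2], [v_0,v_3], [v_0,v_4], [v_1,v_2], [v_1,v_3], [v_1,v_4], [v_2,v_3], [v_2,v_4], [v_3,v_4]
  2-simplices (5): [v_0,v_1,v_2], [v_0,v_1,v_4], [v_0,v_3,v_4], [v_1,v_2,v_3], [v_2,v_3,v_4]

giving chain groups C_0 ≅ Z^5, C_1 ≅ Z^10, C_2 ≅ Z^5.

Boundary ∂_1: C_1 → C_0 is given by ∂[p,q] = [q] − [p]. For instance
  ∂[v_2,v_3] = [v_3] − [v_2].
This gives a 5×10 integer matrix of rank 4; reducing to Smith normal form yields diagonal entries (1,1,1,1).

∂_2: C_2 → C_1 sends each 2-simplex [p,q,r] to [q,r] − [p,r] + [p,q]. For instance
  ∂[v_0,v_3,v_4] = [v_3,v_4] − [v_0,v_4] + [v_0,v_3],
  ∂[v_2,v_3,v_4] = [v_3,v_4] − [v_2,v_4] + [v_2,v_3].
The 10×5 boundary matrix has rank 5 and Smith normal form diag(1,1,1,1,1).

Computing H_k = (kernel of ∂_k) / (image of ∂_{k+1}):

  H_2: rank ker ∂_2 − rank ∂_3 = (5 − 5) − 0 = 0, and there is no ∂_3, so H_2 = 0.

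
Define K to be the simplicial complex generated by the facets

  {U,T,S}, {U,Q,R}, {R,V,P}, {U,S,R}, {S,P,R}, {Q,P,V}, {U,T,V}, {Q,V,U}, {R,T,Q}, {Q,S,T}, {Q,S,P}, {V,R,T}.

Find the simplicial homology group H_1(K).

H_1 ≅ Z_2.

Take the total order P < Q < R < S < T < U < V on the vertex set. Then K (dimension 2) consists of the simplices:

  0-simplices (7): P, Q, R, S, T, U, V
  1-simplices (18): PQ, PR, PS, PV, QR, QS, QT, QU, QV, RS, RT, RU, RV, ST, SU, TU, TV, UV
  2-simplices (12): PQS, PQV, PRS, PRV, QRT, QRU, QST, QUV, RSU, RTV, STU, TUV

giving chain groups C_0 ≅ Z^7, C_1 ≅ Z^18, C_2 ≅ Z^12.

∂_1: C_1 → C_0 is given by ∂[p,q] = [q] − [p]. For instance
  ∂PS = S − P.
The resulting 7×18 matrix has rank 6, and its Smith normal form has invariant factors (1,1,1,1,1,1).

Boundary ∂_2: C_2 → C_1 acts by ∂[p,q,r] = [q,r] − [p,r] + [p,q]. For instance
  ∂QRT = RT − QT + QR,
  ∂PRV = RV − PV + PR.
This gives a 18×12 integer matrix of rank 12; reducing to Smith normal form yields diagonal entries (1,1,1,1,1,1,1,1,1,1,1,2).

From H_k ≅ ker(∂_k) / im(∂_{k+1}) we obtain:

  H_1: rank ker ∂_1 − rank ∂_2 = (18 − 6) − 12 = 0, and ∂_2 has invariant factor 2 > 1, so H_1 ≅ Z_2.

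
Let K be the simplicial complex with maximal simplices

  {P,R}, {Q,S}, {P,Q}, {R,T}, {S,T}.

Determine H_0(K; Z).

We work with the vertex ordering P < Q < R < S < T. The simplices of K, each written with vertices in increasing order, are:

  0-simplices (5): P, Q, R, S, T
  1-simplices (5): PQ, PR, QS, RT, ST

so the chain groups are C_0 ≅ Z^5, C_1 ≅ Z^5.

The boundary map ∂_1: C_1 → C_0 maps an edge to its endpoints' difference, ∂[p,q] = q − p.
As a 5×5 matrix over Z this has rank 4, with invariant factors (1,1,1,1).

Computing H_k = (kernel of ∂_k) / (image of ∂_{k+1}):

  H_0: rank C_0 − rank ∂_1 = 5 − 4 = 1, and the invariant factors of ∂_1 are all 1, so H_0 = Z.

H_0 = Z.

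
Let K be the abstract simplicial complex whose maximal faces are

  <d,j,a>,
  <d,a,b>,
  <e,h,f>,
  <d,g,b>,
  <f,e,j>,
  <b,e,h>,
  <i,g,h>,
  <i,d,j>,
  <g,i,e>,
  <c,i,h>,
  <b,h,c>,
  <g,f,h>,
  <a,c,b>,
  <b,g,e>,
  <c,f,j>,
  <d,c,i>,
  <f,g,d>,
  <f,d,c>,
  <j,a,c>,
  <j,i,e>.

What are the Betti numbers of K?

b_0 = 1, b_1 = 1, b_2 = 0.

Fix the vertex order a < b < c < d < e < f < g < h < i < j and write every simplex with vertices in increasing order. Then dim K = 2 and the simplices of K are:

  0-simplices (10): a, b, c, d, e, f, g, h, i, j
  1-simplices (30): ab, ac, ad, aj, bc, bd, be, bg, bh, cd, cf, ch, ci, cj, df, dg, di, dj, ef, eg, eh, ei, ej, fg, fh, fj, gh, gi, hi, ij
  2-simplices (20): abc, abd, acj, adj, bch, bdg, beg, beh, cdf, cdi, cfj, chi, dfg, dij, efh, efj, egi, eij, fgh, ghi

so the chain groups are C_0 ≅ Z^10, C_1 ≅ Z^30, C_2 ≅ Z^20.

Boundary ∂_1: C_1 → C_0 maps an edge to its endpoints' difference, ∂[p,q] = q − p.
The resulting 10×30 matrix has rank 9, and its Smith normal form has invariant factors (1,1,1,1,1,1,1,1,1).

Boundary ∂_2: C_2 → C_1 sends each 2-simplex [p,q,r] to [q,r] − [p,r] + [p,q]. For instance
  ∂efj = fj − ej + ef,
  ∂dij = ij − dj + di.
As a 30×20 matrix over Z this has rank 20, with invariant factors (1,1,1,1,1,1,1,1,1,1,1,1,1,1,1,1,1,1,1,2).

Computing H_k = (kernel of ∂_k) / (image of ∂_{k+1}):

  H_0: rank C_0 − rank ∂_1 = 10 − 9 = 1, and the invariant factors of ∂_1 are all 1, so H_0 = Z.
  H_1: rank ker ∂_1 − rank ∂_2 = (30 − 9) − 20 = 1, and ∂_2 has invariant factor 2 > 1, so H_1 = Z ⊕ Z/2.
  H_2: rank ker ∂_2 − rank ∂_3 = (20 − 20) − 0 = 0, and there is no ∂_3, so H_2 = 0.

As a check, the Euler characteristic is 10 − 30 + 20 = 0, which agrees with 1 − 1 + 0 = 0.
(K is a triangulation of the Klein bottle.)

Hence the Betti numbers are b_0 = 1, b_1 = 1, b_2 = 0.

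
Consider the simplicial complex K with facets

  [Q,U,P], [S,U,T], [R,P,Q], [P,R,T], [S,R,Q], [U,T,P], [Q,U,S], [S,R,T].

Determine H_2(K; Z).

We work with the vertex ordering P < Q < R < S < T < U. The simplices of K, each written with vertices in increasing order, are:

  0-simplices (6): P, Q, R, S, T, U
  1-simplices (12): PQ, PR, PT, PU, QR, QS, QU, RS, RT, ST, SU, TU
  2-simplices (8): PQR, PQU, PRT, PTU, QRS, QSU, RST, STU

so the chain groups are C_0 ≅ Z^6, C_1 ≅ Z^12, C_2 ≅ Z^8.

Boundary ∂_1: C_1 → C_0 is given by ∂[p,q] = [q] − [p]. For instance
  ∂QU = U − Q.
This gives a 6×12 integer matrix of rank 5; reducing to Smith normal form yields diagonal entries (1,1,1,1,1).

Boundary ∂_2: C_2 → C_1 maps a triangle to the signed sum of its edges. For instance
  ∂PQU = QU − PU + PQ,
  ∂QSU = SU − QU + QS.
This gives a 12×8 integer matrix of rank 7; reducing to Smith normal form yields diagonal entries (1,1,1,1,1,1,1).

From H_k ≅ ker(∂_k) / im(∂_{k+1}) we obtain:

  H_2: rank ker ∂_2 − rank ∂_3 = (8 − 7) − 0 = 1, and there is no ∂_3, so H_2 ≅ Z.

H_2 ≅ Z.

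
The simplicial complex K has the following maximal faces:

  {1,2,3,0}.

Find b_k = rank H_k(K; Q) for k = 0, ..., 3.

b_0 = 1, b_1 = 0, b_2 = 0, b_3 = 0.

We work with the vertex ordering 0 < 1 < 2 < 3. The simplices of K, each written with vertices in increasing order, are:

  0-simplices (4): [0], [1], [2], [3]
  1-simplices (6): [0,1], [0,2], [0,3], [1,2], [1,3], [2,3]
  2-simplices (4): [0,1,2], [0,1,3], [0,2,3], [1,2,3]
  3-simplices (1): [0,1,2,3]

Hence C_0 ≅ Z^4, C_1 ≅ Z^6, C_2 ≅ Z^4, C_3 ≅ Z^1.

∂_1: C_1 → C_0 maps an edge to its endpoints' difference, ∂[p,q] = q − p.
This gives a 4×6 integer matrix of rank 3; reducing to Smith normal form yields diagonal entries (1,1,1).

∂_2: C_2 → C_1 maps a triangle to the signed sum of its edges. For instance
  ∂[0,1,3] = [1,3] − [0,3] + [0,1],
  ∂[0,1,2] = [1,2] − [0,2] + [0,1].
The 6×4 boundary matrix has rank 3 and Smith normal form diag(1,1,1).

∂_3: C_3 → C_2 sends each 3-simplex σ to the alternating sum Σ_i (−1)^i (σ with its i-th vertex removed). For instance
  ∂[0,1,2,3] = [1,2,3] − [0,2,3] + [0,1,3] − [0,1,2].
The resulting 4×1 matrix has rank 1, and its Smith normal form has invariant factors (1).

From H_k ≅ ker(∂_k) / im(∂_{k+1}) we obtain:

  H_0: rank C_0 − rank ∂_1 = 4 − 3 = 1, and the invariant factors of ∂_1 are all 1, so H_0 ≅ Z.
  H_1: rank ker ∂_1 − rank ∂_2 = (6 − 3) − 3 = 0, and the invariant factors of ∂_2 are all 1, so H_1 ≅ 0.
  H_2: rank ker ∂_2 − rank ∂_3 = (4 − 3) − 1 = 0, and the invariant factors of ∂_3 are all 1, so H_2 ≅ 0.
  H_3: rank ker ∂_3 − rank ∂_4 = (1 − 1) − 0 = 0, and there is no ∂_4, so H_3 ≅ 0.

As a check, the Euler characteristic is 4 − 6 + 4 − 1 = 1, which agrees with 1 − 0 + 0 − 0 = 1.

Hence the Betti numbers are b_0 = 1, b_1 = 0, b_2 = 0, b_3 = 0.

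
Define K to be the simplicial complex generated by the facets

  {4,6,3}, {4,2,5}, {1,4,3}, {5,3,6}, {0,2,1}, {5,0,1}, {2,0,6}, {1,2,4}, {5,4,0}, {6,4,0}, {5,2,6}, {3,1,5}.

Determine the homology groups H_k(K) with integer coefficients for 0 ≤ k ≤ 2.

H_0 = Z,  H_1 = Z/2Z,  H_2 = 0.

Fix the vertex order 0 < 1 < 2 < 3 < 4 < 5 < 6 and write every simplex with vertices in increasing order. Then dim K = 2 and the simplices of K are:

  0-simplices (7): [0], [1], [2], [3], [4], [5], [6]
  1-simplices (18): [0,1], [0,2], [0,4], [0,5], [0,6], [1,2], [1,3], [1,4], [1,5], [2,4], [2,5], [2,6], [3,4], [3,5], [3,6], [4,5], [4,6], [5,6]
  2-simplices (12): [0,1,2], [0,1,5], [0,2,6], [0,4,5], [0,4,6], [1,2,4], [1,3,4], [1,3,5], [2,4,5], [2,5,6], [3,4,6], [3,5,6]

giving chain groups C_0 ≅ Z^7, C_1 ≅ Z^18, C_2 ≅ Z^12.

The boundary map ∂_1: C_1 → C_0 sends each edge [p,q] (with p < q) to q − p.
This gives a 7×18 integer matrix of rank 6; reducing to Smith normal form yields diagonal entries (1,1,1,1,1,1).

The boundary map ∂_2: C_2 → C_1 maps a triangle to the signed sum of its edges. For instance
  ∂[1,3,5] = [3,5] − [1,5] + [1,3],
  ∂[0,2,6] = [2,6] − [0,6] + [0,2].
As a 18×12 matrix over Z this has rank 12, with invariant factors (1,1,1,1,1,1,1,1,1,1,1,2).

Computing H_k = (kernel of ∂_k) / (image of ∂_{k+1}):

  H_0: rank C_0 − rank ∂_1 = 7 − 6 = 1, and the invariant factors of ∂_1 are all 1, so H_0 ≅ Z.
  H_1: rank ker ∂_1 − rank ∂_2 = (18 − 6) − 12 = 0, and ∂_2 has invariant factor 2 > 1, so H_1 ≅ Z/2Z.
  H_2: rank ker ∂_2 − rank ∂_3 = (12 − 12) − 0 = 0, and there is no ∂_3, so H_2 ≅ 0.

(K is a triangulation of the real projective plane RP^2.)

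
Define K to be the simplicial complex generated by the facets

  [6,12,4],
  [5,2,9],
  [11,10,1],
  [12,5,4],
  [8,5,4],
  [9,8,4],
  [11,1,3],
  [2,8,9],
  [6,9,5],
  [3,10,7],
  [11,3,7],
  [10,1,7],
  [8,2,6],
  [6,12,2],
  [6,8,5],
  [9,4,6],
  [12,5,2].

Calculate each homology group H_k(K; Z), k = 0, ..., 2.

Order the vertices as 1 < 2 < 3 < 4 < 5 < 6 < 7 < 8 < 9 < 10 < 11 < 12. Listing each simplex with vertices in this order, K has dimension 2 with simplices:

  0-simplices (12): [1], [2], [3], [4], [5], [6], [7], [8], [9], [10], [11], [12]
  1-simplices (28): (28 of them)
  2-simplices (17): (17 of them)

so the chain groups are C_0 ≅ Z^12, C_1 ≅ Z^28, C_2 ≅ Z^17.

∂_1: C_1 → C_0 maps an edge to its endpoints' difference, ∂[p,q] = q − p.
The resulting 12×28 matrix has rank 10, and its Smith normal form has invariant factors (1,1,1,1,1,1,1,1,1,1).

∂_2: C_2 → C_1 acts by ∂[p,q,r] = [q,r] − [p,r] + [p,q]. For instance
  ∂[4,8,9] = [8,9] − [4,9] + [4,8],
  ∂[2,8,9] = [8,9] − [2,9] + [2,8].
The resulting 28×17 matrix has rank 17, and its Smith normal form has invariant factors (1,1,1,1,1,1,1,1,1,1,1,1,1,1,1,1,2).

From H_k ≅ ker(∂_k) / im(∂_{k+1}) we obtain:

  H_0: rank C_0 − rank ∂_1 = 12 − 10 = 2, and the invariant factors of ∂_1 are all 1, so H_0 = Z^2.
  H_1: rank ker ∂_1 − rank ∂_2 = (28 − 10) − 17 = 1, and ∂_2 has invariant factor 2 > 1, so H_1 = Z ⊕ Z/2.
  H_2: rank ker ∂_2 − rank ∂_3 = (17 − 17) − 0 = 0, and there is no ∂_3, so H_2 = 0.

H_0 = Z^2,  H_1 = Z ⊕ Z/2,  H_2 = 0.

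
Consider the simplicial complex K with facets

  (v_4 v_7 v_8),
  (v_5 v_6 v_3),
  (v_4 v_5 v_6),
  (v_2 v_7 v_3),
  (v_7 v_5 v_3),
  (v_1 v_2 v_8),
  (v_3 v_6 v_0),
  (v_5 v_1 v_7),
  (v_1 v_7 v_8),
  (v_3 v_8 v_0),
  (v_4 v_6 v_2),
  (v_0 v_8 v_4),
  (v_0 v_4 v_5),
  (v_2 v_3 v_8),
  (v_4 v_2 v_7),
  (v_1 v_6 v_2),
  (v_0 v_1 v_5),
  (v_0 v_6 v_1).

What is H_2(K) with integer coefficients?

K has 9 vertices, 27 edges, 18 triangles.
rank ∂_2 = 18, rank ∂_3 = 0 ⇒ b_2 = 18 − 18 − 0 = 0. So H_2 ≅ 0.

H_2 ≅ 0.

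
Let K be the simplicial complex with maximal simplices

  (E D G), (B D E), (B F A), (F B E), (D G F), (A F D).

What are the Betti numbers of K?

Order the vertices as A < B < D < E < F < G. Listing each simplex with vertices in this order, K has dimension 2 with simplices:

  0-simplices (6): A, B, D, E, F, G
  1-simplices (12): AB, AD, AF, BD, BE, BF, DE, DF, DG, EF, EG, FG
  2-simplices (6): ABF, ADF, BDE, BEF, DEG, DFG

so the chain groups are C_0 ≅ Z^6, C_1 ≅ Z^12, C_2 ≅ Z^6.

The boundary map ∂_1: C_1 → C_0 sends each edge [p,q] (with p < q) to q − p. For instance
  ∂AD = D − A.
The 6×12 boundary matrix has rank 5 and Smith normal form diag(1,1,1,1,1).

Boundary ∂_2: C_2 → C_1 sends each 2-simplex [p,q,r] to [q,r] − [p,r] + [p,q]. For instance
  ∂ABF = BF − AF + AB,
  ∂BEF = EF − BF + BE.
This gives a 12×6 integer matrix of rank 6; reducing to Smith normal form yields diagonal entries (1,1,1,1,1,1).

Now H_k = ker ∂_k / im ∂_{k+1}, so:

  H_0: rank C_0 − rank ∂_1 = 6 − 5 = 1, and the invariant factors of ∂_1 are all 1, so H_0 = Z.
  H_1: rank ker ∂_1 − rank ∂_2 = (12 − 5) − 6 = 1, and the invariant factors of ∂_2 are all 1, so H_1 = Z.
  H_2: rank ker ∂_2 − rank ∂_3 = (6 − 6) − 0 = 0, and there is no ∂_3, so H_2 = 0.

As a check, the Euler characteristic is 6 − 12 + 6 = 0, which agrees with 1 − 1 + 0 = 0.
(K is a triangulation of the cylinder S^1 x I.)

Hence the Betti numbers are b_0 = 1, b_1 = 1, b_2 = 0.

b_0 = 1, b_1 = 1, b_2 = 0.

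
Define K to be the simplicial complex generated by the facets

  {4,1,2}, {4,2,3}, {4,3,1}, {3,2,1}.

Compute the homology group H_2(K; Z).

Fix the vertex order 1 < 2 < 3 < 4 and write every simplex with vertices in increasing order. Then dim K = 2 and the simplices of K are:

  0-simplices (4): [1], [2], [3], [4]
  1-simplices (6): [1,2], [1,3], [1,4], [2,3], [2,4], [3,4]
  2-simplices (4): [1,2,3], [1,2,4], [1,3,4], [2,3,4]

giving chain groups C_0 ≅ Z^4, C_1 ≅ Z^6, C_2 ≅ Z^4.

Boundary ∂_1: C_1 → C_0 is given by ∂[p,q] = [q] − [p]. For instance
  ∂[1,3] = [3] − [1].
This gives a 4×6 integer matrix of rank 3; reducing to Smith normal form yields diagonal entries (1,1,1).

The boundary map ∂_2: C_2 → C_1 maps a triangle to the signed sum of its edges. For instance
  ∂[1,3,4] = [3,4] − [1,4] + [1,3],
  ∂[2,3,4] = [3,4] − [2,4] + [2,3].
As a 6×4 matrix over Z this has rank 3, with invariant factors (1,1,1).

Now H_k = ker ∂_k / im ∂_{k+1}, so:

  H_2: rank ker ∂_2 − rank ∂_3 = (4 − 3) − 0 = 1, and there is no ∂_3, so H_2 = Z.

H_2 ≅ Z.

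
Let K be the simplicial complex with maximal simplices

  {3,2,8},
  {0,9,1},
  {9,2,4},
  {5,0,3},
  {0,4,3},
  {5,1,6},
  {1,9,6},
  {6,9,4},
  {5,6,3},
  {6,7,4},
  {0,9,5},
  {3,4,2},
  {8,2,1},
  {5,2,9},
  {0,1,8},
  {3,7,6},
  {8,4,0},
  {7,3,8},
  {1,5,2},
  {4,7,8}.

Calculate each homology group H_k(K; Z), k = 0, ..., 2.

Take the total order 0 < 1 < 2 < 3 < 4 < 5 < 6 < 7 < 8 < 9 on the vertex set. Then K (dimension 2) consists of the simplices:

  0-simplices (10): [0], [1], [2], [3], [4], [5], [6], [7], [8], [9]
  1-simplices (30): (30 of them)
  2-simplices (20): (20 of them)

so the chain groups are C_0 ≅ Z^10, C_1 ≅ Z^30, C_2 ≅ Z^20.

∂_1: C_1 → C_0 is given by ∂[p,q] = [q] − [p].
As a 10×30 matrix over Z this has rank 9, with invariant factors (1,1,1,1,1,1,1,1,1).

∂_2: C_2 → C_1 maps a triangle to the signed sum of its edges. For instance
  ∂[0,4,8] = [4,8] − [0,8] + [0,4],
  ∂[0,3,5] = [3,5] − [0,5] + [0,3].
This gives a 30×20 integer matrix of rank 20; reducing to Smith normal form yields diagonal entries (1,1,1,1,1,1,1,1,1,1,1,1,1,1,1,1,1,1,1,2).

Now H_k = ker ∂_k / im ∂_{k+1}, so:

  H_0: rank C_0 − rank ∂_1 = 10 − 9 = 1, and the invariant factors of ∂_1 are all 1, so H_0 ≅ Z.
  H_1: rank ker ∂_1 − rank ∂_2 = (30 − 9) − 20 = 1, and ∂_2 has invariant factor 2 > 1, so H_1 ≅ Z ⊕ Z/2.
  H_2: rank ker ∂_2 − rank ∂_3 = (20 − 20) − 0 = 0, and there is no ∂_3, so H_2 ≅ 0.

As a check, the Euler characteristic is 10 − 30 + 20 = 0, which agrees with 1 − 1 + 0 = 0.
(K is a triangulation of the Klein bottle.)

H_0 ≅ Z,  H_1 ≅ Z ⊕ Z/2,  H_2 = 0.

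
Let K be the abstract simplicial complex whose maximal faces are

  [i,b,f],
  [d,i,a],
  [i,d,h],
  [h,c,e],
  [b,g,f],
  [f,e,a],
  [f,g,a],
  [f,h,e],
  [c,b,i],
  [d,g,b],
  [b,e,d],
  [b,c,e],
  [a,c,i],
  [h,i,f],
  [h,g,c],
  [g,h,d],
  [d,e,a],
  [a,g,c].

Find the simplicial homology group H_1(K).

H_1 = Z^2.

Fix the vertex order a < b < c < d < e < f < g < h < i and write every simplex with vertices in increasing order. Then dim K = 2 and the simplices of K are:

  0-simplices (9): a, b, c, d, e, f, g, h, i
  1-simplices (27): ac, ad, ae, af, ag, ai, bc, bd, be, bf, bg, bi, ce, cg, ch, ci, de, dg, dh, di, ef, eh, fg, fh, fi, gh, hi
  2-simplices (18): acg, aci, ade, adi, aef, afg, bce, bci, bde, bdg, bfg, bfi, ceh, cgh, dgh, dhi, efh, fhi

so the chain groups are C_0 ≅ Z^9, C_1 ≅ Z^27, C_2 ≅ Z^18.

Boundary ∂_1: C_1 → C_0 is given by ∂[p,q] = [q] − [p].
The 9×27 boundary matrix has rank 8 and Smith normal form diag(1,1,1,1,1,1,1,1).

∂_2: C_2 → C_1 sends each 2-simplex [p,q,r] to [q,r] − [p,r] + [p,q]. For instance
  ∂dhi = hi − di + dh,
  ∂efh = fh − eh + ef.
The resulting 27×18 matrix has rank 17, and its Smith normal form has invariant factors (1,1,1,1,1,1,1,1,1,1,1,1,1,1,1,1,1).

Reading off H_k = ker ∂_k / im ∂_{k+1}:

  H_1: rank ker ∂_1 − rank ∂_2 = (27 − 8) − 17 = 2, and the invariant factors of ∂_2 are all 1, so H_1 ≅ Z^2.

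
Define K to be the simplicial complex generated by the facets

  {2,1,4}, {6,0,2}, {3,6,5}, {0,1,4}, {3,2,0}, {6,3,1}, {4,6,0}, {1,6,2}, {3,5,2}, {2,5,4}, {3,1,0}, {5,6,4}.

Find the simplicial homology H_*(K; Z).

Fix the vertex order 0 < 1 < 2 < 3 < 4 < 5 < 6 and write every simplex with vertices in increasing order. Then dim K = 2 and the simplices of K are:

  0-simplices (7): [0], [1], [2], [3], [4], [5], [6]
  1-simplices (18): [0,1], [0,2], [0,3], [0,4], [0,6], [1,2], [1,3], [1,4], [1,6], [2,3], [2,4], [2,5], [2,6], [3,5], [3,6], [4,5], [4,6], [5,6]
  2-simplices (12): [0,1,3], [0,1,4], [0,2,3], [0,2,6], [0,4,6], [1,2,4], [1,2,6], [1,3,6], [2,3,5], [2,4,5], [3,5,6], [4,5,6]

so the chain groups are C_0 ≅ Z^7, C_1 ≅ Z^18, C_2 ≅ Z^12.

The boundary map ∂_1: C_1 → C_0 maps an edge to its endpoints' difference, ∂[p,q] = q − p. For instance
  ∂[0,6] = [6] − [0].
This gives a 7×18 integer matrix of rank 6; reducing to Smith normal form yields diagonal entries (1,1,1,1,1,1).

∂_2: C_2 → C_1 maps a triangle to the signed sum of its edges. For instance
  ∂[0,2,3] = [2,3] − [0,3] + [0,2],
  ∂[0,4,6] = [4,6] − [0,6] + [0,4].
The 18×12 boundary matrix has rank 12 and Smith normal form diag(1,1,1,1,1,1,1,1,1,1,1,2).

Computing H_k = (kernel of ∂_k) / (image of ∂_{k+1}):

  H_0: rank C_0 − rank ∂_1 = 7 − 6 = 1, and the invariant factors of ∂_1 are all 1, so H_0 = Z.
  H_1: rank ker ∂_1 − rank ∂_2 = (18 − 6) − 12 = 0, and ∂_2 has invariant factor 2 > 1, so H_1 = Z_2.
  H_2: rank ker ∂_2 − rank ∂_3 = (12 − 12) − 0 = 0, and there is no ∂_3, so H_2 = 0.

(K is a triangulation of the real projective plane RP^2.)

H_0 = Z,  H_1 = Z_2,  H_2 = 0.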